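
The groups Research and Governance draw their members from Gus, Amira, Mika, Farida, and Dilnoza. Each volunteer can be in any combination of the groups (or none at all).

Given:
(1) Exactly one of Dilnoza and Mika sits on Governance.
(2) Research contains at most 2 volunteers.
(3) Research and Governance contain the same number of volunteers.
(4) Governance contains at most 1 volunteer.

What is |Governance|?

1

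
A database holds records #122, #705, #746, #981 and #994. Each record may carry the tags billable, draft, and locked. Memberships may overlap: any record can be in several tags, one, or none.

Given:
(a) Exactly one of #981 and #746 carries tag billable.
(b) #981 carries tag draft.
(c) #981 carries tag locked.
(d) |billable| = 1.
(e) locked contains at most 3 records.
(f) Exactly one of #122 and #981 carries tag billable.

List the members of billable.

From (b): #981 ∈ draft.
From (c): #981 ∈ locked.
Suppose #122 ∈ billable: no assignment then satisfies all the clues, so #122 ∉ billable.

billable = {#981}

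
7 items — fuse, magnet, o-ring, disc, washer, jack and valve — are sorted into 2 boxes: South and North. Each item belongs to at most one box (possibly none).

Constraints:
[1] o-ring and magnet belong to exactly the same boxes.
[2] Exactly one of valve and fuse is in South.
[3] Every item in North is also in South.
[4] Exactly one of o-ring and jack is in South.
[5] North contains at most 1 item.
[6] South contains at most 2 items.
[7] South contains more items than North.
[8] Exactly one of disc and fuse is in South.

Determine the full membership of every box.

South = {fuse, jack}; North = {}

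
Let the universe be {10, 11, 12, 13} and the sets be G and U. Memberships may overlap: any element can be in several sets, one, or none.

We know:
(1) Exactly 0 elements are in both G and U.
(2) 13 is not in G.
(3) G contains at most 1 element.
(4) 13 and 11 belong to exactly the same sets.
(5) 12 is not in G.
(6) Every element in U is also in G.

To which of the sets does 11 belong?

From (2): 13 ∉ G.
From (5): 12 ∉ G.
(4): 11 matches 13: 11 ∉ G.
(6) contrapositive: 11 ∉ U.
(6) contrapositive: 12 ∉ U.
(6) contrapositive: 13 ∉ U.

11: none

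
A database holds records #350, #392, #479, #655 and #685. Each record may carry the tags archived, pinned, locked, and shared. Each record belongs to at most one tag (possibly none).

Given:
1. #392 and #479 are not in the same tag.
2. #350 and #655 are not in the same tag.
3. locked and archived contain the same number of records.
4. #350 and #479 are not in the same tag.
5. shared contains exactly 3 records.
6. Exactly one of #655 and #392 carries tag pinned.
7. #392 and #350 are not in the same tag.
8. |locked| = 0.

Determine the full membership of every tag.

archived = {}; pinned = {#392}; locked = {}; shared = {#479, #655, #685}

(8): locked already has 0, so the rest are out.
Suppose #350 ∈ archived: no assignment then satisfies all the clues, so #350 ∉ archived.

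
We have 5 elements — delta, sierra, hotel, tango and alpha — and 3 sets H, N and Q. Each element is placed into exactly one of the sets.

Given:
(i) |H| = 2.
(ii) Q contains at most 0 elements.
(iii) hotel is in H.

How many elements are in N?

3

From (iii): hotel ∈ H.
(ii): Q already has 0, so the rest are out.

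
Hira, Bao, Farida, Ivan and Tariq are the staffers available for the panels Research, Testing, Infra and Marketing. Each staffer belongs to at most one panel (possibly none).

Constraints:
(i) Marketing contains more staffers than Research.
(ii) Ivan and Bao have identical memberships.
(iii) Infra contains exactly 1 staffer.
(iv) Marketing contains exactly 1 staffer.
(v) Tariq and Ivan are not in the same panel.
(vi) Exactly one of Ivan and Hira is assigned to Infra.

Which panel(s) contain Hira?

Hira: Infra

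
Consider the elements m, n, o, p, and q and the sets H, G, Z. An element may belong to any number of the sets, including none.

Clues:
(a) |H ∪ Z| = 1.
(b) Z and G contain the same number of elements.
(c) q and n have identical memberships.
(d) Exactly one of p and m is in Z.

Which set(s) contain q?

q: none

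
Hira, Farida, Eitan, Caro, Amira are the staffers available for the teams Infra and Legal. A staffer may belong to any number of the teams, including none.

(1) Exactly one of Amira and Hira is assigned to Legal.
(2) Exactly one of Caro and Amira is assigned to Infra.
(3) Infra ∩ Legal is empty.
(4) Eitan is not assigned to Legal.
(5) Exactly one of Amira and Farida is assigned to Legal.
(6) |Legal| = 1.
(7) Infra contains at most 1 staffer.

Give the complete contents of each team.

Infra = {Caro}; Legal = {Amira}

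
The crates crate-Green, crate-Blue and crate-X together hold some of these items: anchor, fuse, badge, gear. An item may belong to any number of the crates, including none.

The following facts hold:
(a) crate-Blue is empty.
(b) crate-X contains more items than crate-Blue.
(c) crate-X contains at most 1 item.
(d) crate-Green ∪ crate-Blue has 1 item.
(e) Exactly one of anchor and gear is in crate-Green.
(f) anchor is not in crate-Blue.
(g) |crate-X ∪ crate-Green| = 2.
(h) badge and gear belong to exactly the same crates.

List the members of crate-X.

crate-X = {fuse}

From (f): anchor ∉ crate-Blue.
(a): crate-Blue already has 0, so the rest are out.
Suppose anchor ∈ crate-X: no assignment then satisfies all the clues, so anchor ∉ crate-X.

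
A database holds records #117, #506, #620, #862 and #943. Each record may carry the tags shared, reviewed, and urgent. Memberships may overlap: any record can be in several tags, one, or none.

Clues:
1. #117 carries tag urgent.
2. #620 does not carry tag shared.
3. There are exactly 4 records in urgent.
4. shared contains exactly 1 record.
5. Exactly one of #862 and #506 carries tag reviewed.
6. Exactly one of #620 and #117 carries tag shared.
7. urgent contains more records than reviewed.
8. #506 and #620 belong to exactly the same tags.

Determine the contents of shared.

From (1): #117 ∈ urgent.
From (2): #620 ∉ shared.
(6) (exactly one): #117 ∈ shared.
(8): #506 matches #620: #506 ∉ shared.
(4): shared already has 1, so the rest are out.

shared = {#117}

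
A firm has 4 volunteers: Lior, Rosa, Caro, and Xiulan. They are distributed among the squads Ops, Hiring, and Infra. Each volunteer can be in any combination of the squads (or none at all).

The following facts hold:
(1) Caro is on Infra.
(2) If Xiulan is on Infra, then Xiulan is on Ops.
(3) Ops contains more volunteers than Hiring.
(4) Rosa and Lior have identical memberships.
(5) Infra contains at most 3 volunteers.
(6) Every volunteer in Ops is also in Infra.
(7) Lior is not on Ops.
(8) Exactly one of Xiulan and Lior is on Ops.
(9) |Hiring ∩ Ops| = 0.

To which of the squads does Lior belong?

Lior: none

From (1): Caro ∈ Infra.
From (7): Lior ∉ Ops.
(4): Rosa matches Lior: Rosa ∉ Ops.
(8) (exactly one): Xiulan ∈ Ops.
(6) with Xiulan ∈ Ops: Xiulan ∈ Infra.
Suppose Lior ∈ Hiring: no assignment then satisfies all the clues, so Lior ∉ Hiring.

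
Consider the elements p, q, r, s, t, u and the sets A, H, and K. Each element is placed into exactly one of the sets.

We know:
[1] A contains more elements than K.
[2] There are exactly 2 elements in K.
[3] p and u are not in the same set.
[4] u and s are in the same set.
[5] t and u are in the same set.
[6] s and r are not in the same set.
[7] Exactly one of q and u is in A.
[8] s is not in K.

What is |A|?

3

From (8): s ∉ K.
(4): u matches s: u ∉ K.
(5): t matches u: t ∉ K.
Suppose p ∈ A: no assignment then satisfies all the clues, so p ∉ A.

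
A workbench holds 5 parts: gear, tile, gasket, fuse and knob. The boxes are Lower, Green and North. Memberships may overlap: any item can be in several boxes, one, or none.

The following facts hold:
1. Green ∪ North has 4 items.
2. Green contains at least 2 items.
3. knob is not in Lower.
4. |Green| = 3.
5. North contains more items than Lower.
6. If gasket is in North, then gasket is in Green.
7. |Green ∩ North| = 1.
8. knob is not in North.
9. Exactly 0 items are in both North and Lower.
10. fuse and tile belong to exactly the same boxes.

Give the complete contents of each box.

Lower = {}; Green = {fuse, gasket, tile}; North = {gasket, gear}

From (3): knob ∉ Lower.
From (8): knob ∉ North.
Suppose gear ∈ Lower: no assignment then satisfies all the clues, so gear ∉ Lower.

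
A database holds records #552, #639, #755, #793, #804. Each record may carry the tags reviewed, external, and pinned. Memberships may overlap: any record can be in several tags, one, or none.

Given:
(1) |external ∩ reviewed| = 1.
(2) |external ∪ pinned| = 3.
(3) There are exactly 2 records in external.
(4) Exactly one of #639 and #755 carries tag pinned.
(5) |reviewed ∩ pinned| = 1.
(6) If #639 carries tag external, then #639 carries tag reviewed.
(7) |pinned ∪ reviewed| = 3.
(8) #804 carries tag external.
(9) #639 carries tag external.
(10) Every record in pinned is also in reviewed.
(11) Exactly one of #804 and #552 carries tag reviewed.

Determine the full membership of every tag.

reviewed = {#552, #639, #755}; external = {#639, #804}; pinned = {#755}

From (8): #804 ∈ external.
From (9): #639 ∈ external.
(3): external already has 2, so the rest are out.
(6): #639 ∈ reviewed.
Suppose #552 ∉ reviewed: no assignment then satisfies all the clues, so #552 ∈ reviewed.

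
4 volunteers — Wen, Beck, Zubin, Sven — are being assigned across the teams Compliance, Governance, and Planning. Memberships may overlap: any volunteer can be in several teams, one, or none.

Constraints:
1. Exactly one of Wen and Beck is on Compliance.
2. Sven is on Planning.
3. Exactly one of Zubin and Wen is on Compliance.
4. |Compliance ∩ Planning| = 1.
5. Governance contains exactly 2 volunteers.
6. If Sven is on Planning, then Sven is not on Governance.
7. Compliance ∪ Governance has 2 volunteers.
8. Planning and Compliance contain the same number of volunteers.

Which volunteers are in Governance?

From (2): Sven ∈ Planning.
(6): Sven ∉ Governance.
Suppose Wen ∈ Governance: no assignment then satisfies all the clues, so Wen ∉ Governance.

Governance = {Beck, Zubin}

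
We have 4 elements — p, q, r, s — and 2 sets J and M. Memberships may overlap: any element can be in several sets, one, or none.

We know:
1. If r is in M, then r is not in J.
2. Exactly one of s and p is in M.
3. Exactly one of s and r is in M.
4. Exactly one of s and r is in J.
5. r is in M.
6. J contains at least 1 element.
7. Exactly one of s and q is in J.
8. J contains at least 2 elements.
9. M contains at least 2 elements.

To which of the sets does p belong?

p: J, M

From (5): r ∈ M.
(1): r ∉ J.
(3) (exactly one): s ∉ M.
(4) (exactly one): s ∈ J.
(7) (exactly one): q ∉ J.
(8): only 2 candidates remain for J, so all are in.
(2) (exactly one): p ∈ M.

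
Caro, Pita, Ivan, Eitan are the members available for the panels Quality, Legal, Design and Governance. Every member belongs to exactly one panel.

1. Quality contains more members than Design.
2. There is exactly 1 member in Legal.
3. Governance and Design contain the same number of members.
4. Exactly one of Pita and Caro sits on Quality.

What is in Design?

Design = {}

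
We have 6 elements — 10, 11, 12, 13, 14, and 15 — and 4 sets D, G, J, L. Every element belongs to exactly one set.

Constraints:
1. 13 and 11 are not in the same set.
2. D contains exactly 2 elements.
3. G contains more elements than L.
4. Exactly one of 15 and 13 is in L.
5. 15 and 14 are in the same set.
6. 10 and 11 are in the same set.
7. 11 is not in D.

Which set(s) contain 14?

14: D

From (7): 11 ∉ D.
(6): 10 matches 11: 10 ∉ D.
Suppose 14 ∉ D: no assignment then satisfies all the clues, so 14 ∈ D.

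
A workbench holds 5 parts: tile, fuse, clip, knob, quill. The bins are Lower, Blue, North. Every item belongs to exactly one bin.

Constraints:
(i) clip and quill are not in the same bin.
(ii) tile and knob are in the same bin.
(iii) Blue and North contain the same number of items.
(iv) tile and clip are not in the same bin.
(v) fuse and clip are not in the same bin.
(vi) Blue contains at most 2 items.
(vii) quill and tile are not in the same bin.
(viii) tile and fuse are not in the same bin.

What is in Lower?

Lower = {clip}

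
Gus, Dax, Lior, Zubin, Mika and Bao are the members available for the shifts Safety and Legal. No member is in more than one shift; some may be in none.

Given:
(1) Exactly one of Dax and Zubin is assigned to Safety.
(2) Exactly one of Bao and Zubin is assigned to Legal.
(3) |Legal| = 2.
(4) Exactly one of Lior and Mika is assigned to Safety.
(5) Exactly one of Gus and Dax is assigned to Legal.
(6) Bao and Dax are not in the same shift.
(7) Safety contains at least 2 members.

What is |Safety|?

2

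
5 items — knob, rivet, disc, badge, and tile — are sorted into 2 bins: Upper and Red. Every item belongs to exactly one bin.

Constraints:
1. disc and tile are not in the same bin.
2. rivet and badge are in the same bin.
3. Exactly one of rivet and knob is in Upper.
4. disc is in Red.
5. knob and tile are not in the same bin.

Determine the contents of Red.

Red = {disc, knob}

From (4): disc ∈ Red.
(1): tile ∉ Red.
Only one bin left: tile ∈ Upper.
(5): knob ∉ Upper.
Only one bin left: knob ∈ Red.
(3) (exactly one): rivet ∈ Upper.
(2): badge matches rivet: badge ∈ Upper.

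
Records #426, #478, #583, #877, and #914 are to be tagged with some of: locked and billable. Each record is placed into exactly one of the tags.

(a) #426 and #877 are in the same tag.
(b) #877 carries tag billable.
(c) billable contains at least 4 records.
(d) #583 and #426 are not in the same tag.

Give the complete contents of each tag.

locked = {#583}; billable = {#426, #478, #877, #914}

From (b): #877 ∈ billable.
(a): #426 matches #877: #426 ∉ locked.
(a): #426 matches #877: #426 ∈ billable.
(d): #583 ∉ billable.
Only one tag left: #583 ∈ locked.
(c): only 4 candidates remain for billable, so all are in.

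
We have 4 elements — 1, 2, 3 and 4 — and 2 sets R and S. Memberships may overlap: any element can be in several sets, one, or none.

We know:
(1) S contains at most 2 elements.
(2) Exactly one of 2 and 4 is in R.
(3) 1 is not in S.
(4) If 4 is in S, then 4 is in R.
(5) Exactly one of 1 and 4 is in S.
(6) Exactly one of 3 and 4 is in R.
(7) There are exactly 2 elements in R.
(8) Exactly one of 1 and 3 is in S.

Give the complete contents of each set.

From (3): 1 ∉ S.
(5) (exactly one): 4 ∈ S.
(8) (exactly one): 3 ∈ S.
(1): S already has 2, so the rest are out.
(4): 4 ∈ R.
(6) (exactly one): 3 ∉ R.
(2) (exactly one): 2 ∉ R.
(7): only 2 candidates remain for R, so all are in.

R = {1, 4}; S = {3, 4}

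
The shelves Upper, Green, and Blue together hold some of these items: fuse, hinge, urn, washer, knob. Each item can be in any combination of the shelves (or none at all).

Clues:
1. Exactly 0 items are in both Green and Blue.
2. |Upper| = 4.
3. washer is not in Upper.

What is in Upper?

From (3): washer ∉ Upper.
(2): only 4 candidates remain for Upper, so all are in.

Upper = {fuse, hinge, knob, urn}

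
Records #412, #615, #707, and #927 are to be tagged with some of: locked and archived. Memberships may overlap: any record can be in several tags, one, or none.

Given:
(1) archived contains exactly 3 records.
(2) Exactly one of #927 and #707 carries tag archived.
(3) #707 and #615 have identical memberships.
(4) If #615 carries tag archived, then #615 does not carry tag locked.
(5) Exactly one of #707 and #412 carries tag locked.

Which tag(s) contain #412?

#412: archived, locked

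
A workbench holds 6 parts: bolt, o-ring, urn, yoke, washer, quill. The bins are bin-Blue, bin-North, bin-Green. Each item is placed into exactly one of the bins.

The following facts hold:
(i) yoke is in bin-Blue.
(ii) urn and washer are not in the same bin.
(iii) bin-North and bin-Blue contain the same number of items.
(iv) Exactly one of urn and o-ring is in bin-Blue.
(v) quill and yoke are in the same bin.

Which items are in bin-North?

bin-North = {bolt, o-ring, washer}

From (i): yoke ∈ bin-Blue.
(v): quill matches yoke: quill ∈ bin-Blue.
Suppose bolt ∉ bin-North: no assignment then satisfies all the clues, so bolt ∈ bin-North.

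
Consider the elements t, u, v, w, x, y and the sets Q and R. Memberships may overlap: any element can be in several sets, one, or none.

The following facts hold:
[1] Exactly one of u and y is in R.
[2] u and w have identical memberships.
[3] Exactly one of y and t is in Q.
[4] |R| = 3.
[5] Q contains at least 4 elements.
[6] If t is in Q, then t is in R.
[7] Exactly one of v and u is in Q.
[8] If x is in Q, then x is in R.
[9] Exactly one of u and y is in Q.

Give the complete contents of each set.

Q = {t, u, w, x}; R = {t, x, y}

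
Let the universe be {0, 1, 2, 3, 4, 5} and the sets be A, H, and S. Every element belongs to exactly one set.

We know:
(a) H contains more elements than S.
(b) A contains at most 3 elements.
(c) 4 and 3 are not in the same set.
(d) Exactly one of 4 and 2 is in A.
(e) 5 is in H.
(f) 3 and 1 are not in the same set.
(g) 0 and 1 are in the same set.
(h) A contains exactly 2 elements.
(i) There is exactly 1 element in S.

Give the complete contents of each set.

A = {2, 3}; H = {0, 1, 5}; S = {4}

From (e): 5 ∈ H.
Suppose 0 ∈ A: no assignment then satisfies all the clues, so 0 ∉ A.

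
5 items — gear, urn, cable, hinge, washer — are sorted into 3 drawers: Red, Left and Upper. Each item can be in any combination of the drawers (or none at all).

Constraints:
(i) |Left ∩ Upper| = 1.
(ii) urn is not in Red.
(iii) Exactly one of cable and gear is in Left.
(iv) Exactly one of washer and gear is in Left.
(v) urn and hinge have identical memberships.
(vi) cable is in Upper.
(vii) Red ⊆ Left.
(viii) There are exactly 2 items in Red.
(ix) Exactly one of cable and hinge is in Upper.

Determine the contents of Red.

Red = {cable, washer}

From (ii): urn ∉ Red.
From (vi): cable ∈ Upper.
(v): hinge matches urn: hinge ∉ Red.
(ix) (exactly one): hinge ∉ Upper.
(v): urn matches hinge: urn ∉ Upper.
Suppose gear ∈ Red: no assignment then satisfies all the clues, so gear ∉ Red.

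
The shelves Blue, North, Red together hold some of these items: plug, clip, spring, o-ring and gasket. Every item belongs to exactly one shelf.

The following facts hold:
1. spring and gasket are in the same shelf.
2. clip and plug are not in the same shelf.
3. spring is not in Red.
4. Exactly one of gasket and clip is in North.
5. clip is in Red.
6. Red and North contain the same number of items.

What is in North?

From (3): spring ∉ Red.
From (5): clip ∈ Red.
(1): gasket matches spring: gasket ∉ Red.
(2): plug ∉ Red.
(4) (exactly one): gasket ∈ North.
(1): spring matches gasket: spring ∉ Blue.
(1): spring matches gasket: spring ∈ North.
Suppose plug ∈ North: no assignment then satisfies all the clues, so plug ∉ North.

North = {gasket, spring}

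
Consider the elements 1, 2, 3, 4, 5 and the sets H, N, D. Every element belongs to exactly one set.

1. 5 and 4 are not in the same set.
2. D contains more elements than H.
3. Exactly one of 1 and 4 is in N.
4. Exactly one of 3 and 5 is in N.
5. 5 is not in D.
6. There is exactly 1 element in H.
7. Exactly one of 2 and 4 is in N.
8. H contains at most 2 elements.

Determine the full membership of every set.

H = {5}; N = {3, 4}; D = {1, 2}

From (5): 5 ∉ D.
Suppose 1 ∈ H: no assignment then satisfies all the clues, so 1 ∉ H.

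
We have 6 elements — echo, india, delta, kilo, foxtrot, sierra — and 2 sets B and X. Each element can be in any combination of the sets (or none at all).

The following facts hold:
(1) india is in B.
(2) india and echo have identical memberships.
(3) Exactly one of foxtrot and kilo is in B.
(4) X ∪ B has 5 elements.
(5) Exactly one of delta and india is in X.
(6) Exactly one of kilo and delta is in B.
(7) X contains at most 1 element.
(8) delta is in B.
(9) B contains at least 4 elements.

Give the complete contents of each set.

B = {delta, echo, foxtrot, india, sierra}; X = {delta}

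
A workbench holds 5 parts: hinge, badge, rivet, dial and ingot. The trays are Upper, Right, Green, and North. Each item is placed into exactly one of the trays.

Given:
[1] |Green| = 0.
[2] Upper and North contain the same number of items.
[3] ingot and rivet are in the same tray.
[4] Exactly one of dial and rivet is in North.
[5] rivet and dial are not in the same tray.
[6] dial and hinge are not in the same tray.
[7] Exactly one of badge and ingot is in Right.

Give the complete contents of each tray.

Upper = {badge}; Right = {hinge, ingot, rivet}; Green = {}; North = {dial}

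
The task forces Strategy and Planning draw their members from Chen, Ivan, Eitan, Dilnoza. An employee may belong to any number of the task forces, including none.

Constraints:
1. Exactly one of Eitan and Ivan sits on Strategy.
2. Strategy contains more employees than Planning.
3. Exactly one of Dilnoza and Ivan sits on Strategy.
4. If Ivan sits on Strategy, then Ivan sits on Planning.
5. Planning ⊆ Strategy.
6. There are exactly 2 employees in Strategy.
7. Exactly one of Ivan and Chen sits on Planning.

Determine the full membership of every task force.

Strategy = {Chen, Ivan}; Planning = {Ivan}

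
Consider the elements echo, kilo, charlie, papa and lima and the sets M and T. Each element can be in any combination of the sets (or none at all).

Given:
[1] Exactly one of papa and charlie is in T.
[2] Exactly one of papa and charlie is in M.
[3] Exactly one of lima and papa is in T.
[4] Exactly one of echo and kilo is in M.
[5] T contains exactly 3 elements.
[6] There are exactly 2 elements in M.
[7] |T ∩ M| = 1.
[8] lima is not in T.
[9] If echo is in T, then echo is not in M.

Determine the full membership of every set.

M = {charlie, kilo}; T = {echo, kilo, papa}

From (8): lima ∉ T.
(3) (exactly one): papa ∈ T.
(1) (exactly one): charlie ∉ T.
(5): only 3 candidates remain for T, so all are in.
(9): echo ∉ M.
(4) (exactly one): kilo ∈ M.
Suppose charlie ∉ M: no assignment then satisfies all the clues, so charlie ∈ M.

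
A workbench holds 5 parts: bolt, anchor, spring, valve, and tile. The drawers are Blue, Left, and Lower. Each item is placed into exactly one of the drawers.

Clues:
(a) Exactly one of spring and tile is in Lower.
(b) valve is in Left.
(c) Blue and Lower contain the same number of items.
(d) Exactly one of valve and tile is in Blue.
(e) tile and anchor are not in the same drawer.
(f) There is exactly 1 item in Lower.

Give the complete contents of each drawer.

Blue = {tile}; Left = {anchor, bolt, valve}; Lower = {spring}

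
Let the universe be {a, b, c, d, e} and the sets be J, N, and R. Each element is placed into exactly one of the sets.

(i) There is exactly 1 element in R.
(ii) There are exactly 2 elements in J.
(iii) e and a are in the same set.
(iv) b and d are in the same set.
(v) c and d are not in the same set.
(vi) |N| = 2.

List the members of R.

R = {c}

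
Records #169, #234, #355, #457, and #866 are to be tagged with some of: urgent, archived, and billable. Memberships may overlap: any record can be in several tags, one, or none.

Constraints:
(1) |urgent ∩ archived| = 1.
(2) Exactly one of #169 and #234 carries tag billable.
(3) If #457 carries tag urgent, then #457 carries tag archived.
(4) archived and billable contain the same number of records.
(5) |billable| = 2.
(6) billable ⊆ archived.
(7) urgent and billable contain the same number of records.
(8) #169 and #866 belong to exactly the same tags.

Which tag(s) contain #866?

#866: none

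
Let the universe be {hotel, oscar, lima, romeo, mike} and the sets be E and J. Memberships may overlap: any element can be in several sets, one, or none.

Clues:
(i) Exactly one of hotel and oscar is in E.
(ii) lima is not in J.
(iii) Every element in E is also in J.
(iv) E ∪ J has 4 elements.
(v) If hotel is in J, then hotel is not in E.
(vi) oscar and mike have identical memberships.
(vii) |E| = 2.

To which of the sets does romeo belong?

romeo: J

From (ii): lima ∉ J.
(iii) contrapositive: lima ∉ E.
Suppose romeo ∈ E: no assignment then satisfies all the clues, so romeo ∉ E.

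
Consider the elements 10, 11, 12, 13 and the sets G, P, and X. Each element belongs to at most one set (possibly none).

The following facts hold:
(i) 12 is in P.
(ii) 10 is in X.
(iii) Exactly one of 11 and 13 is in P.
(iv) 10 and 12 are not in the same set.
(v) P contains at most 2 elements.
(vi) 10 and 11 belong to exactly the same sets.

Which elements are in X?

From (i): 12 ∈ P.
From (ii): 10 ∈ X.
(vi): 11 matches 10: 11 ∉ G.
(vi): 11 matches 10: 11 ∉ P.
(vi): 11 matches 10: 11 ∈ X.
(iii) (exactly one): 13 ∈ P.

X = {10, 11}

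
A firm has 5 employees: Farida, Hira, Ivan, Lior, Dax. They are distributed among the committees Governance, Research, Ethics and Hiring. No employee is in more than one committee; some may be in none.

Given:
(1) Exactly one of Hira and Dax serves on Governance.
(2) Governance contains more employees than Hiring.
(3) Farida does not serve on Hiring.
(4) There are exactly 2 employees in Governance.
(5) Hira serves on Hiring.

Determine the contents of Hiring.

From (3): Farida ∉ Hiring.
From (5): Hira ∈ Hiring.
(1) (exactly one): Dax ∈ Governance.
Suppose Ivan ∈ Hiring: no assignment then satisfies all the clues, so Ivan ∉ Hiring.

Hiring = {Hira}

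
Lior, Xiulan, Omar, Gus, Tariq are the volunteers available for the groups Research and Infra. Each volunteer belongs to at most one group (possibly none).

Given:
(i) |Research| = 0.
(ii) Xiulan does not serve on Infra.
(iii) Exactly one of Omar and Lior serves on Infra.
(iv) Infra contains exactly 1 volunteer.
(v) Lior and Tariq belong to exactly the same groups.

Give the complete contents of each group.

From (ii): Xiulan ∉ Infra.
(i): Research already has 0, so the rest are out.
Suppose Lior ∈ Infra: no assignment then satisfies all the clues, so Lior ∉ Infra.

Research = {}; Infra = {Omar}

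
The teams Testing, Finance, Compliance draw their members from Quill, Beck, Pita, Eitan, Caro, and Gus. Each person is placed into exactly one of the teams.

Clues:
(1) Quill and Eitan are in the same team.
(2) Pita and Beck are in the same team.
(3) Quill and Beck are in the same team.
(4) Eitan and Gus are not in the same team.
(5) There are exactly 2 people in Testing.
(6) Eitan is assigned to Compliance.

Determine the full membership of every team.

From (6): Eitan ∈ Compliance.
(1): Quill matches Eitan: Quill ∉ Testing.
(1): Quill matches Eitan: Quill ∉ Finance.
(1): Quill matches Eitan: Quill ∈ Compliance.
(3): Beck matches Quill: Beck ∉ Testing.
(3): Beck matches Quill: Beck ∉ Finance.
(3): Beck matches Quill: Beck ∈ Compliance.
(4): Gus ∉ Compliance.
(2): Pita matches Beck: Pita ∉ Testing.
(2): Pita matches Beck: Pita ∉ Finance.
(2): Pita matches Beck: Pita ∈ Compliance.
(5): only 2 candidates remain for Testing, so all are in.

Testing = {Caro, Gus}; Finance = {}; Compliance = {Beck, Eitan, Pita, Quill}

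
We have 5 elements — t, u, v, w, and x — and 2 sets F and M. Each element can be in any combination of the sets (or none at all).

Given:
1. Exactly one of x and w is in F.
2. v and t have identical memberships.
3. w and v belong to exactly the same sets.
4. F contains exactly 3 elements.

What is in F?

F = {t, v, w}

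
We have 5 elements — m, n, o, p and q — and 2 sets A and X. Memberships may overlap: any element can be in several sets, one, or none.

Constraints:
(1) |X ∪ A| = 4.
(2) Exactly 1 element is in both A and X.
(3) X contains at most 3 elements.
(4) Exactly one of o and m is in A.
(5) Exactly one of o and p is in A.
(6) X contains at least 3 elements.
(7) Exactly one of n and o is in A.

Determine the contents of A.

A = {o, q}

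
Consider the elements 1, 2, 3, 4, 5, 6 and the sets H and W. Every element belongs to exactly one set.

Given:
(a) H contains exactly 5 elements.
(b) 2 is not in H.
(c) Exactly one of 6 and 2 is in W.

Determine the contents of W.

W = {2}

From (b): 2 ∉ H.
(a): only 5 candidates remain for H, so all are in.
(c) (exactly one): 2 ∈ W.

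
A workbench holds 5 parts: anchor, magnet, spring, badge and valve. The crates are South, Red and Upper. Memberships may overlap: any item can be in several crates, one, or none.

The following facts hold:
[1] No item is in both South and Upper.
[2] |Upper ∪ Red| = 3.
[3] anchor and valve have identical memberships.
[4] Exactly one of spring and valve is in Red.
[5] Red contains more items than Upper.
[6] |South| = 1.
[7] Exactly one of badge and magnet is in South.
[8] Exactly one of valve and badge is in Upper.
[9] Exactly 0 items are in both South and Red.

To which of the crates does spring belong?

spring: none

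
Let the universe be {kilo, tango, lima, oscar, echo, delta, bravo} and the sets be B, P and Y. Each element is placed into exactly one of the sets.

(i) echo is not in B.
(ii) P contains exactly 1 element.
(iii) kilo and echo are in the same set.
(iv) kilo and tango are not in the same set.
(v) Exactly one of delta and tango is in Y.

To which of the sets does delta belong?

delta: Y

From (i): echo ∉ B.
(iii): kilo matches echo: kilo ∉ B.
Suppose delta ∈ B: no assignment then satisfies all the clues, so delta ∉ B.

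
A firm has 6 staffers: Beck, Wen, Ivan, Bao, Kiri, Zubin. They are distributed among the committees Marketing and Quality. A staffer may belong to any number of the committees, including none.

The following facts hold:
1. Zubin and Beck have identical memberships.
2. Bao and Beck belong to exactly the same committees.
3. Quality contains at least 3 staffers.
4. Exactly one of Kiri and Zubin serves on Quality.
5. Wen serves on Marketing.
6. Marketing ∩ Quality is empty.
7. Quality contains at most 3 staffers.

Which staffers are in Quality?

Quality = {Bao, Beck, Zubin}

From (5): Wen ∈ Marketing.
(6) (disjoint): Wen ∉ Quality.
Suppose Beck ∉ Quality: no assignment then satisfies all the clues, so Beck ∈ Quality.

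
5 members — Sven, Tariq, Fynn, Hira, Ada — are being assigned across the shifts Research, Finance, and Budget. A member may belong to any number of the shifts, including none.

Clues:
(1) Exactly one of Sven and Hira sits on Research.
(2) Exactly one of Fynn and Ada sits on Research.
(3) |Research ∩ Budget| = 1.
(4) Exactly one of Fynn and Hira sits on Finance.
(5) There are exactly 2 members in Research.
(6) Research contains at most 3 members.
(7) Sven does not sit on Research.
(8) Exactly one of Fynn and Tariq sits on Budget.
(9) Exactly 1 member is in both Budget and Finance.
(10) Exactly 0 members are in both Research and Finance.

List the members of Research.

Research = {Ada, Hira}

From (7): Sven ∉ Research.
(1) (exactly one): Hira ∈ Research.
Suppose Tariq ∈ Research: no assignment then satisfies all the clues, so Tariq ∉ Research.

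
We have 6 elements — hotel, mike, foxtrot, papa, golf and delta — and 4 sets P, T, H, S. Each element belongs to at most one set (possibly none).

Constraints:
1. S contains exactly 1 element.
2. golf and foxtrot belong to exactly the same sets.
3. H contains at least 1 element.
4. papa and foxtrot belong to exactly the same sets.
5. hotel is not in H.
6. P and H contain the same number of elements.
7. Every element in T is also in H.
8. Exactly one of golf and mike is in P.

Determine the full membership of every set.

P = {mike}; T = {}; H = {delta}; S = {hotel}

From (5): hotel ∉ H.
(7) contrapositive: hotel ∉ T.
Suppose hotel ∈ P: no assignment then satisfies all the clues, so hotel ∉ P.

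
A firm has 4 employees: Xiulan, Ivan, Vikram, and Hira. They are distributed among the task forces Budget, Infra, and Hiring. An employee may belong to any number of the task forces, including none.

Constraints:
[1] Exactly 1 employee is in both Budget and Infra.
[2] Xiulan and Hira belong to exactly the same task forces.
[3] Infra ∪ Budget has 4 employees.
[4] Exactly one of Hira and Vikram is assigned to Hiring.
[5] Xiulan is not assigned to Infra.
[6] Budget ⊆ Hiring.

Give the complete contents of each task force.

Budget = {Hira, Ivan, Xiulan}; Infra = {Ivan, Vikram}; Hiring = {Hira, Ivan, Xiulan}

From (5): Xiulan ∉ Infra.
(2): Hira matches Xiulan: Hira ∉ Infra.
Suppose Xiulan ∉ Budget: no assignment then satisfies all the clues, so Xiulan ∈ Budget.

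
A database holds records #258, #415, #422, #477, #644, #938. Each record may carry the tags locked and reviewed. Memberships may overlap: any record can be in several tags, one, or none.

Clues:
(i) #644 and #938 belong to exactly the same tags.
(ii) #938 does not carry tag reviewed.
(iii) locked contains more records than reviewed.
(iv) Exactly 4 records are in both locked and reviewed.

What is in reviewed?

reviewed = {#258, #415, #422, #477}

From (ii): #938 ∉ reviewed.
(i): #644 matches #938: #644 ∉ reviewed.
Suppose #258 ∉ reviewed: no assignment then satisfies all the clues, so #258 ∈ reviewed.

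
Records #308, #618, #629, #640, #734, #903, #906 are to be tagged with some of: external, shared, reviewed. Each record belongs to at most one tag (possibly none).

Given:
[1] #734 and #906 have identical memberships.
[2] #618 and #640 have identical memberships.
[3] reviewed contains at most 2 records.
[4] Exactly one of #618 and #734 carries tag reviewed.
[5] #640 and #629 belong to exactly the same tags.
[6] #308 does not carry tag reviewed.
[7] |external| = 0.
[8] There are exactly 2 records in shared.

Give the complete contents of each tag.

external = {}; shared = {#308, #903}; reviewed = {#734, #906}

From (6): #308 ∉ reviewed.
(7): external already has 0, so the rest are out.
Suppose #308 ∉ shared: no assignment then satisfies all the clues, so #308 ∈ shared.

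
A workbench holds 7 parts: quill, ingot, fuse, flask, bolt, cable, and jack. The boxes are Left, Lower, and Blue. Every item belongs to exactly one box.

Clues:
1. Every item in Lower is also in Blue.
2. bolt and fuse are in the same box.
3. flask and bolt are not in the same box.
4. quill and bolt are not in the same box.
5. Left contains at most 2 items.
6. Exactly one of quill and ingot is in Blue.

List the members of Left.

Left = {flask, quill}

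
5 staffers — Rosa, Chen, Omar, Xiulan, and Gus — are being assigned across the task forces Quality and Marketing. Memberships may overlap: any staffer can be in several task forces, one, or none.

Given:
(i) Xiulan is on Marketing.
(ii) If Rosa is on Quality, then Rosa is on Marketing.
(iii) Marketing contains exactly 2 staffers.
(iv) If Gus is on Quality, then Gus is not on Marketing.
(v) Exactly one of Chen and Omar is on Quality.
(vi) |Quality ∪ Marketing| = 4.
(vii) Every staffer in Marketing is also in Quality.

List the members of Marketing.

Marketing = {Rosa, Xiulan}

From (i): Xiulan ∈ Marketing.
(vii) with Xiulan ∈ Marketing: Xiulan ∈ Quality.
Suppose Rosa ∉ Marketing: no assignment then satisfies all the clues, so Rosa ∈ Marketing.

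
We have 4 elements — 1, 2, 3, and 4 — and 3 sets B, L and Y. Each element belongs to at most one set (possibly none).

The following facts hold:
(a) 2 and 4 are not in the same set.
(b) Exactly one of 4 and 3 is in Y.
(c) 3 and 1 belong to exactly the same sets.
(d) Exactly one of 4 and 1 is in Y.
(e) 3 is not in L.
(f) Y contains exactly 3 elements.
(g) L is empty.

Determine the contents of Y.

Y = {1, 2, 3}

From (e): 3 ∉ L.
(c): 1 matches 3: 1 ∉ L.
(g): L already has 0, so the rest are out.
Suppose 1 ∉ Y: no assignment then satisfies all the clues, so 1 ∈ Y.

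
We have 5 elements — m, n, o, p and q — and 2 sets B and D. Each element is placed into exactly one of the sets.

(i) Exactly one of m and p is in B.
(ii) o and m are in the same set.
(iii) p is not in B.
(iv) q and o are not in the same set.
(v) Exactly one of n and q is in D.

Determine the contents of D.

D = {p, q}

From (iii): p ∉ B.
(i) (exactly one): m ∈ B.
(ii): o matches m: o ∈ B.
(iv): q ∉ B.
Only one set left: p ∈ D.
Only one set left: q ∈ D.
(v) (exactly one): n ∉ D.
Only one set left: n ∈ B.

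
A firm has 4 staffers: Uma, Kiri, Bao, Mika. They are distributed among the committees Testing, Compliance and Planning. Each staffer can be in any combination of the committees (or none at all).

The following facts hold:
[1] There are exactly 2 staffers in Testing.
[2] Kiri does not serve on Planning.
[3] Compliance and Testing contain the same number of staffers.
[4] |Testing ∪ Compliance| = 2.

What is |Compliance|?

2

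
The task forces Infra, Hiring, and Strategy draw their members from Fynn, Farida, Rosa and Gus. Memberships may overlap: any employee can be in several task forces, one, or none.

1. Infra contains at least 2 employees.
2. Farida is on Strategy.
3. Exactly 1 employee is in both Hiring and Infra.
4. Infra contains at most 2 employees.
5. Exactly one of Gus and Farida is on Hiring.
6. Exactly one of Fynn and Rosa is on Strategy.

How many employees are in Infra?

2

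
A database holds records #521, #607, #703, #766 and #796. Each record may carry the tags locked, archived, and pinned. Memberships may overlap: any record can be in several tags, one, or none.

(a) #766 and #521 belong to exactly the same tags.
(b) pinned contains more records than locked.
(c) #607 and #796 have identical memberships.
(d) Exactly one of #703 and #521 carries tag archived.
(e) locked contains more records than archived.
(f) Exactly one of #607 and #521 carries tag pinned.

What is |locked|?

2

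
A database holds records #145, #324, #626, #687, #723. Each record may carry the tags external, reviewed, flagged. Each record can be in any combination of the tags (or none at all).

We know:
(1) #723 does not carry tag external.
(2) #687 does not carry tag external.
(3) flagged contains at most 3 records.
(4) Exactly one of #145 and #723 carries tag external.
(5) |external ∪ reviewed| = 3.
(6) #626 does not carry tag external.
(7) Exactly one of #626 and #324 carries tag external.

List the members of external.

From (1): #723 ∉ external.
From (2): #687 ∉ external.
From (6): #626 ∉ external.
(4) (exactly one): #145 ∈ external.
(7) (exactly one): #324 ∈ external.

external = {#145, #324}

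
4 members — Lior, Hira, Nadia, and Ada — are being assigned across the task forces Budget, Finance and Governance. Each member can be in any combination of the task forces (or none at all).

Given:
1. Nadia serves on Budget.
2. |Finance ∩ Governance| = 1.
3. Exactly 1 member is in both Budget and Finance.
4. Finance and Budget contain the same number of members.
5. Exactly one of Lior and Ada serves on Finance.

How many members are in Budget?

2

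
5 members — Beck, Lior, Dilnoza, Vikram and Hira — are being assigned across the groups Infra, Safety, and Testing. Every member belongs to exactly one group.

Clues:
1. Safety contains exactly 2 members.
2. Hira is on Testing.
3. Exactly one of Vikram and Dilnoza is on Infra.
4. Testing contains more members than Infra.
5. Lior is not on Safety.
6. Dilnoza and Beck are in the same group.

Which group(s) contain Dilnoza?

Dilnoza: Safety

From (2): Hira ∈ Testing.
From (5): Lior ∉ Safety.
Suppose Dilnoza ∈ Infra: no assignment then satisfies all the clues, so Dilnoza ∉ Infra.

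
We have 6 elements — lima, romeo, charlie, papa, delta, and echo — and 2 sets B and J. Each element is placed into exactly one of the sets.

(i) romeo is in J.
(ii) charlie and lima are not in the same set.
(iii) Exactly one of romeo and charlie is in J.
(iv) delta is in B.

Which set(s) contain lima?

From (i): romeo ∈ J.
From (iv): delta ∈ B.
(iii) (exactly one): charlie ∉ J.
Only one set left: charlie ∈ B.
(ii): lima ∉ B.
Only one set left: lima ∈ J.

lima: J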